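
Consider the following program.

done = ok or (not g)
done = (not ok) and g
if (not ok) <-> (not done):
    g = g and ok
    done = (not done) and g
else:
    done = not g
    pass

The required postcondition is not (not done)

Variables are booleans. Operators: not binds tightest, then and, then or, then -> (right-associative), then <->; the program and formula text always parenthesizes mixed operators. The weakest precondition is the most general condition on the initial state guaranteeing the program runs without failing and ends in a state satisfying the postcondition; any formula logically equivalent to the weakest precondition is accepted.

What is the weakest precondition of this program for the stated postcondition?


Working backward. After the program, the postcondition not (not done) must hold; in canonical form it is done.
Then branch requires (not done) and g and ok; else branch requires not g.
Before the if: (((not ok) <-> (not done)) -> ((not done) and g and ok)) and ((not ((not ok) <-> (not done))) -> (not g))
Before done := (not ok) and g: (((not ok) <-> (not ((not ok) and g))) -> ((not ((not ok) and g)) and g and ok)) and ((not ((not ok) <-> (not ((not ok) and g)))) -> (not g))
Before done := ok or (not g): (((not ok) <-> (not ((not ok) and g))) -> ((not ((not ok) and g)) and g and ok)) and ((not ((not ok) <-> (not ((not ok) and g)))) -> (not g))
Answer: WP = (((not ok) <-> (not ((not ok) and g))) -> ((not ((not ok) and g)) and g and ok)) and ((not ((not ok) <-> (not ((not ok) and g)))) -> (not g))


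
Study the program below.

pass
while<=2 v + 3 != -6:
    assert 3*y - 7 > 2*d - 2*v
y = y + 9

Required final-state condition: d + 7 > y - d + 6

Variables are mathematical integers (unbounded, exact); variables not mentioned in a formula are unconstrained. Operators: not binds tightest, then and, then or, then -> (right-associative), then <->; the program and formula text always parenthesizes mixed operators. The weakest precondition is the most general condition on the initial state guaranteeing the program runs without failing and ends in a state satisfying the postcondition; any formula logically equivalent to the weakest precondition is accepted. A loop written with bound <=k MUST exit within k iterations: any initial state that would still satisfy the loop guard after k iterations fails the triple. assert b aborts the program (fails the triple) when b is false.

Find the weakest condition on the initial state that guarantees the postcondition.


Working backward. After the program, the postcondition d + 7 > y - d + 6 must hold; in canonical form it is 2*d > y - 1.
Before y := y + 9: 2*d > y + 8
Before the loop (bound <=2), unroll the exhaustion recursion (WP_0 = exit-now case; WP_j = one more guarded iteration, up to j = 2):
  WP_0: (not (v != -9)) and 2*d > y + 8
  WP_1: (v != -9 -> (2*v + 3*y > 2*d + 7 and (not (v != -9)) and 2*d > y + 8)) and ((not (v != -9)) -> 2*d > y + 8)
  WP_2: (v != -9 -> (2*v + 3*y > 2*d + 7 and (v != -9 -> (2*v + 3*y > 2*d + 7 and (not (v != -9)) and 2*d > y + 8)) and ((not (v != -9)) -> 2*d > y + 8))) and ((not (v != -9)) -> 2*d > y + 8)
So before the loop: (v != -9 -> (2*v + 3*y > 2*d + 7 and (v != -9 -> (2*v + 3*y > 2*d + 7 and (not (v != -9)) and 2*d > y + 8)) and ((not (v != -9)) -> 2*d > y + 8))) and ((not (v != -9)) -> 2*d > y + 8)
Before skip: (v != -9 -> (2*v + 3*y > 2*d + 7 and (v != -9 -> (2*v + 3*y > 2*d + 7 and (not (v != -9)) and 2*d > y + 8)) and ((not (v != -9)) -> 2*d > y + 8))) and ((not (v != -9)) -> 2*d > y + 8)
Answer: WP = (v != -9 -> (2*v + 3*y > 2*d + 7 and (v != -9 -> (2*v + 3*y > 2*d + 7 and (not (v != -9)) and 2*d > y + 8)) and ((not (v != -9)) -> 2*d > y + 8))) and ((not (v != -9)) -> 2*d > y + 8)


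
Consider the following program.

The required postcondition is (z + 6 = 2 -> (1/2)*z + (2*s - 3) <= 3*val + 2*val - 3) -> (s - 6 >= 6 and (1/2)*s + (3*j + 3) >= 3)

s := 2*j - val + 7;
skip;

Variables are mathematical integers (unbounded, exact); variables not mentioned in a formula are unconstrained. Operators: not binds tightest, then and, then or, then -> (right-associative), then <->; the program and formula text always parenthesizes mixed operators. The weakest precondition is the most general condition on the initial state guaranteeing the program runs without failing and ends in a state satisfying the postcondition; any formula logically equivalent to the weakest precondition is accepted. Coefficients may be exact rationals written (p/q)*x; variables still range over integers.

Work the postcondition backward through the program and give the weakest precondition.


Working backward. After the program, the postcondition (z + 6 = 2 -> (1/2)*z + (2*s - 3) <= 3*val + 2*val - 3) -> (s - 6 >= 6 and (1/2)*s + (3*j + 3) >= 3) must hold; in canonical form it is (z = -4 -> 2*s + (1/2)*z <= 5*val) -> (s >= 12 and 3*j + (1/2)*s >= 0).
Before skip: (z = -4 -> 2*s + (1/2)*z <= 5*val) -> (s >= 12 and 3*j + (1/2)*s >= 0)
Before s := 2*j - val + 7: (z = -4 -> 4*j + (1/2)*z <= 7*val - 14) -> (2*j >= val + 5 and 4*j >= (1/2)*val - 7/2)
Answer: WP = (z = -4 -> 4*j + (1/2)*z <= 7*val - 14) -> (2*j >= val + 5 and 4*j >= (1/2)*val - 7/2)


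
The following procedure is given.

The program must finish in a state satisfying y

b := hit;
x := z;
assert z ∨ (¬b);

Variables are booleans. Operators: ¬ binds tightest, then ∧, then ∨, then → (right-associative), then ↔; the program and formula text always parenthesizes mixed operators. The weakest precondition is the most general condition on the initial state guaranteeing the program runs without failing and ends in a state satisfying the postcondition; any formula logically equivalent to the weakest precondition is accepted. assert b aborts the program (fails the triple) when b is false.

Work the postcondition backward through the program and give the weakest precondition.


Working backward. After the program, y must hold.
Before assert z ∨ (¬b): (z ∨ (¬b)) ∧ y
Before x := z: (z ∨ (¬b)) ∧ y
Before b := hit: (z ∨ (¬hit)) ∧ y
Answer: WP = (z ∨ (¬hit)) ∧ y


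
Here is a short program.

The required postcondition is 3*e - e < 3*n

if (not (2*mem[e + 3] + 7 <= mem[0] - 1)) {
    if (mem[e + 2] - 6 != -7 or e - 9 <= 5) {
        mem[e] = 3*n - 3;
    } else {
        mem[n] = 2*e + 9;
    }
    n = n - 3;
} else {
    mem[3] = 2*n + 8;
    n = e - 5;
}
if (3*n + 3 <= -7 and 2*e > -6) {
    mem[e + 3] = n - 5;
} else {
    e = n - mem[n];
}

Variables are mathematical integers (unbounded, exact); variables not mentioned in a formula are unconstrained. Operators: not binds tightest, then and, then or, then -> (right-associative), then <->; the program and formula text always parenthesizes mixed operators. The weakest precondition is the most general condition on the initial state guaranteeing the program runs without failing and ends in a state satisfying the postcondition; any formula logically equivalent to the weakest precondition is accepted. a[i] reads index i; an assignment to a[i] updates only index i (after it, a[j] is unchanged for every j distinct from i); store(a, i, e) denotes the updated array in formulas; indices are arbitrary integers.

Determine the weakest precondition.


Working backward. After the program, the postcondition 3*e - e < 3*n must hold; in canonical form it is 2*e < 3*n.
Then branch requires 2*e < 3*n; else branch requires 2*mem[n] + n > 0.
Before the if: ((3*n <= -10 and 2*e > -6) -> 2*e < 3*n) and ((not (3*n <= -10 and 2*e > -6)) -> 2*mem[n] + n > 0)
Then branch requires ((mem[e + 2] != -1 or e <= 14) -> (((3*n <= -1 and 2*e > -6) -> 2*e < 3*n - 9) and ((not (3*n <= -1 and 2*e > -6)) -> 2*store(mem, e, 3*n - 3)[n - 3] + n > 3))) and ((not (mem[e + 2] != -1 or e <= 14)) -> (((3*n <= -1 and 2*e > -6) -> 2*e < 3*n - 9) and ((not (3*n <= -1 and 2*e > -6)) -> 2*store(mem, n, 2*e + 9)[n - 3] + n > 3))); else branch requires ((3*e <= 5 and 2*e > -6) -> e > 15) and ((not (3*e <= 5 and 2*e > -6)) -> 2*store(mem, 3, 2*n + 8)[e - 5] + e > 5).
Before the if: ((not (2*mem[e + 3] <= mem[0] - 8)) -> (((mem[e + 2] != -1 or e <= 14) -> (((3*n <= -1 and 2*e > -6) -> 2*e < 3*n - 9) and ((not (3*n <= -1 and 2*e > -6)) -> 2*store(mem, e, 3*n - 3)[n - 3] + n > 3))) and ((not (mem[e + 2] != -1 or e <= 14)) -> (((3*n <= -1 and 2*e > -6) -> 2*e < 3*n - 9) and ((not (3*n <= -1 and 2*e > -6)) -> 2*store(mem, n, 2*e + 9)[n - 3] + n > 3))))) and (2*mem[e + 3] <= mem[0] - 8 -> (((3*e <= 5 and 2*e > -6) -> e > 15) and ((not (3*e <= 5 and 2*e > -6)) -> 2*store(mem, 3, 2*n + 8)[e - 5] + e > 5)))
Answer: WP = ((not (2*mem[e + 3] <= mem[0] - 8)) -> (((mem[e + 2] != -1 or e <= 14) -> (((3*n <= -1 and 2*e > -6) -> 2*e < 3*n - 9) and ((not (3*n <= -1 and 2*e > -6)) -> 2*store(mem, e, 3*n - 3)[n - 3] + n > 3))) and ((not (mem[e + 2] != -1 or e <= 14)) -> (((3*n <= -1 and 2*e > -6) -> 2*e < 3*n - 9) and ((not (3*n <= -1 and 2*e > -6)) -> 2*store(mem, n, 2*e + 9)[n - 3] + n > 3))))) and (2*mem[e + 3] <= mem[0] - 8 -> (((3*e <= 5 and 2*e > -6) -> e > 15) and ((not (3*e <= 5 and 2*e > -6)) -> 2*store(mem, 3, 2*n + 8)[e - 5] + e > 5)))


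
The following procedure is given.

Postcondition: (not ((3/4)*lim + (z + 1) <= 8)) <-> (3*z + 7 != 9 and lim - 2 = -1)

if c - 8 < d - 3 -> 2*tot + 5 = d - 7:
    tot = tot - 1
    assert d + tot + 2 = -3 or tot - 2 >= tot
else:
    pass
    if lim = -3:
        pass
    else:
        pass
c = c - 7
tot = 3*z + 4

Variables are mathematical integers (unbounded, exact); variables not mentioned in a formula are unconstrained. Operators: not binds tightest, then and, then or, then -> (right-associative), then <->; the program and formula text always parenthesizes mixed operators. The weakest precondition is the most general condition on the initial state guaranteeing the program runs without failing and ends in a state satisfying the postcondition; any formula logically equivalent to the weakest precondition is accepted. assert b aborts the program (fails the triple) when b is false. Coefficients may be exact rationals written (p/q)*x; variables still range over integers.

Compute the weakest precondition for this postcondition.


Working backward. After the program, the postcondition (not ((3/4)*lim + (z + 1) <= 8)) <-> (3*z + 7 != 9 and lim - 2 = -1) must hold; in canonical form it is (not ((3/4)*lim + z <= 7)) <-> (3*z != 2 and lim = 1).
Before tot := 3*z + 4: (not ((3/4)*lim + z <= 7)) <-> (3*z != 2 and lim = 1)
Before c := c - 7: (not ((3/4)*lim + z <= 7)) <-> (3*z != 2 and lim = 1)
Then branch requires d + tot = -4 and ((not ((3/4)*lim + z <= 7)) <-> (3*z != 2 and lim = 1)); else branch requires (lim = -3 -> ((not ((3/4)*lim + z <= 7)) <-> (3*z != 2 and lim = 1))) and ((not (lim = -3)) -> ((not ((3/4)*lim + z <= 7)) <-> (3*z != 2 and lim = 1))).
Before the if: ((c < d + 5 -> 2*tot = d - 12) -> (d + tot = -4 and ((not ((3/4)*lim + z <= 7)) <-> (3*z != 2 and lim = 1)))) and ((not (c < d + 5 -> 2*tot = d - 12)) -> ((lim = -3 -> ((not ((3/4)*lim + z <= 7)) <-> (3*z != 2 and lim = 1))) and ((not (lim = -3)) -> ((not ((3/4)*lim + z <= 7)) <-> (3*z != 2 and lim = 1)))))
Answer: WP = ((c < d + 5 -> 2*tot = d - 12) -> (d + tot = -4 and ((not ((3/4)*lim + z <= 7)) <-> (3*z != 2 and lim = 1)))) and ((not (c < d + 5 -> 2*tot = d - 12)) -> ((lim = -3 -> ((not ((3/4)*lim + z <= 7)) <-> (3*z != 2 and lim = 1))) and ((not (lim = -3)) -> ((not ((3/4)*lim + z <= 7)) <-> (3*z != 2 and lim = 1)))))


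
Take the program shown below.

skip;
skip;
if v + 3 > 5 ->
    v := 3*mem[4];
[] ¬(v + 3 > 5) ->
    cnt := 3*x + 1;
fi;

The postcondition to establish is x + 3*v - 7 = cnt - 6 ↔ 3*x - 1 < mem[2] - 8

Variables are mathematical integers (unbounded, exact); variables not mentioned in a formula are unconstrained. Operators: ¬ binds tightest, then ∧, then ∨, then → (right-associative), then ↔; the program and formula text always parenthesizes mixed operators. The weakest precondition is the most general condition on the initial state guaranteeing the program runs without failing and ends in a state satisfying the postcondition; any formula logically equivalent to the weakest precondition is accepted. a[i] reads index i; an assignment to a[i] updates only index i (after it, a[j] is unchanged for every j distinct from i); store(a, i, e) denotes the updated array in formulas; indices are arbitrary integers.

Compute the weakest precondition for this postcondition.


Working backward. After the program, the postcondition x + 3*v - 7 = cnt - 6 ↔ 3*x - 1 < mem[2] - 8 must hold; in canonical form it is 3*v + x = cnt + 1 ↔ 3*x < mem[2] - 7.
Then branch requires 9*mem[4] + x = cnt + 1 ↔ 3*x < mem[2] - 7; else branch requires 3*v = 2*x + 2 ↔ 3*x < mem[2] - 7.
Before the if: (v > 2 → (9*mem[4] + x = cnt + 1 ↔ 3*x < mem[2] - 7)) ∧ ((¬(v > 2)) → (3*v = 2*x + 2 ↔ 3*x < mem[2] - 7))
Before skip: (v > 2 → (9*mem[4] + x = cnt + 1 ↔ 3*x < mem[2] - 7)) ∧ ((¬(v > 2)) → (3*v = 2*x + 2 ↔ 3*x < mem[2] - 7))
Before skip: (v > 2 → (9*mem[4] + x = cnt + 1 ↔ 3*x < mem[2] - 7)) ∧ ((¬(v > 2)) → (3*v = 2*x + 2 ↔ 3*x < mem[2] - 7))
Answer: WP = (v > 2 → (9*mem[4] + x = cnt + 1 ↔ 3*x < mem[2] - 7)) ∧ ((¬(v > 2)) → (3*v = 2*x + 2 ↔ 3*x < mem[2] - 7))


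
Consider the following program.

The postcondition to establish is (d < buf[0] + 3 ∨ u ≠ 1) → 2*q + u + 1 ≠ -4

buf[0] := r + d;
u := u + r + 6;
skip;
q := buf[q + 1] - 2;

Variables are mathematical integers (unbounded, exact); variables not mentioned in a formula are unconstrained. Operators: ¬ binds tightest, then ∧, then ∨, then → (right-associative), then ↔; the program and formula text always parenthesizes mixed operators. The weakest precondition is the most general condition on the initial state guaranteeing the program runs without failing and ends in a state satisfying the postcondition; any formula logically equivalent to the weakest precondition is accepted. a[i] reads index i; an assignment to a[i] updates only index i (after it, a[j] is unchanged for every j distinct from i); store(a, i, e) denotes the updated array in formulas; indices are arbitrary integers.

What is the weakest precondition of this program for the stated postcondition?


Working backward. After the program, the postcondition (d < buf[0] + 3 ∨ u ≠ 1) → 2*q + u + 1 ≠ -4 must hold; in canonical form it is (d < buf[0] + 3 ∨ u ≠ 1) → 2*q + u ≠ -5.
Before q := buf[q + 1] - 2: (d < buf[0] + 3 ∨ u ≠ 1) → 2*buf[q + 1] + u ≠ -1
Before skip: (d < buf[0] + 3 ∨ u ≠ 1) → 2*buf[q + 1] + u ≠ -1
Before u := u + r + 6: (d < buf[0] + 3 ∨ r + u ≠ -5) → 2*buf[q + 1] + r + u ≠ -7
Before buf[0] := r + d: (r > -3 ∨ r + u ≠ -5) → 2*store(buf, 0, d + r)[q + 1] + r + u ≠ -7
Answer: WP = (r > -3 ∨ r + u ≠ -5) → 2*store(buf, 0, d + r)[q + 1] + r + u ≠ -7


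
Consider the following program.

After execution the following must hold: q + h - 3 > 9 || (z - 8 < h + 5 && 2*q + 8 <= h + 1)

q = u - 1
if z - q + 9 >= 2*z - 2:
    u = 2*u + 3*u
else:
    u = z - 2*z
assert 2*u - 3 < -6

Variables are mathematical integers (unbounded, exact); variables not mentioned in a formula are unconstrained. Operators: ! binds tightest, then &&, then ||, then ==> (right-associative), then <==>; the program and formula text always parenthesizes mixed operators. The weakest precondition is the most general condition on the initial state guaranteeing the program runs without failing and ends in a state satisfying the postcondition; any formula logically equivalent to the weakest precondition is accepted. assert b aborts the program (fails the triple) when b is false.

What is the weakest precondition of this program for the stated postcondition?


Working backward. After the program, the postcondition q + h - 3 > 9 || (z - 8 < h + 5 && 2*q + 8 <= h + 1) must hold; in canonical form it is h + q > 12 || (z < h + 13 && 2*q <= h - 7).
Before assert 2*u - 3 < -6: 2*u < -3 && (h + q > 12 || (z < h + 13 && 2*q <= h - 7))
Then branch requires 10*u < -3 && (h + q > 12 || (z < h + 13 && 2*q <= h - 7)); else branch requires 2*z > 3 && (h + q > 12 || (z < h + 13 && 2*q <= h - 7)).
Before the if: (q + z <= 11 ==> (10*u < -3 && (h + q > 12 || (z < h + 13 && 2*q <= h - 7)))) && ((!(q + z <= 11)) ==> (2*z > 3 && (h + q > 12 || (z < h + 13 && 2*q <= h - 7))))
Before q := u - 1: (u + z <= 12 ==> (10*u < -3 && (h + u > 13 || (z < h + 13 && 2*u <= h - 5)))) && ((!(u + z <= 12)) ==> (2*z > 3 && (h + u > 13 || (z < h + 13 && 2*u <= h - 5))))
Answer: WP = (u + z <= 12 ==> (10*u < -3 && (h + u > 13 || (z < h + 13 && 2*u <= h - 5)))) && ((!(u + z <= 12)) ==> (2*z > 3 && (h + u > 13 || (z < h + 13 && 2*u <= h - 5))))


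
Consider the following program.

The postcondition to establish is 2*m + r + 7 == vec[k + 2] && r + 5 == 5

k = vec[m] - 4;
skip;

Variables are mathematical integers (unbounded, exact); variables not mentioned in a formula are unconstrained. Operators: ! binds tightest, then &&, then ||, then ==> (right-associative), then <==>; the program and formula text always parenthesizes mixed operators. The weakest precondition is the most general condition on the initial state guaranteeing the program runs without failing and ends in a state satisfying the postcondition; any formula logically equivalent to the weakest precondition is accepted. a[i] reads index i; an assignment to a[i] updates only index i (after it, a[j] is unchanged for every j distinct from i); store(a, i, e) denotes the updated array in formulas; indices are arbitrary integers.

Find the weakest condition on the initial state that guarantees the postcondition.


Working backward. After the program, the postcondition 2*m + r + 7 == vec[k + 2] && r + 5 == 5 must hold; in canonical form it is 2*m + r == vec[k + 2] - 7 && r == 0.
Before skip: 2*m + r == vec[k + 2] - 7 && r == 0
Before k := vec[m] - 4: 2*m + r == vec[vec[m] - 2] - 7 && r == 0
Answer: WP = 2*m + r == vec[vec[m] - 2] - 7 && r == 0


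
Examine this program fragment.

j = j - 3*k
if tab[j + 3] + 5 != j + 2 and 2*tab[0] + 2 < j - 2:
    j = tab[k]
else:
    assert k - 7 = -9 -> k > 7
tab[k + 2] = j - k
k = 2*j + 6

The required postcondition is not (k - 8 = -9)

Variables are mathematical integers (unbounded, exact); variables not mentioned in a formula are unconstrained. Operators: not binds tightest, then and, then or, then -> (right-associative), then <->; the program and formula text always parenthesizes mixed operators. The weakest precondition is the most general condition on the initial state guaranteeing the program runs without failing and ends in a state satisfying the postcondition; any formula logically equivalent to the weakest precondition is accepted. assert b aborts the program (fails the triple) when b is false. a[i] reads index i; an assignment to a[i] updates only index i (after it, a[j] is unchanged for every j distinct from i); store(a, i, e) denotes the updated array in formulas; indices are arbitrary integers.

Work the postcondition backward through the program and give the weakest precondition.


Working backward. After the program, the postcondition not (k - 8 = -9) must hold; in canonical form it is not (k = -1).
Before k := 2*j + 6: not (2*j = -7)
Before tab[k + 2] := j - k: not (2*j = -7)
Then branch requires not (2*tab[k] = -7); else branch requires (k = -2 -> k > 7) and (not (2*j = -7)).
Before the if: ((tab[j + 3] != j - 3 and 2*tab[0] < j - 4) -> (not (2*tab[k] = -7))) and ((not (tab[j + 3] != j - 3 and 2*tab[0] < j - 4)) -> ((k = -2 -> k > 7) and (not (2*j = -7))))
Before j := j - 3*k: ((tab[j - 3*k + 3] + 3*k != j - 3 and 2*tab[0] + 3*k < j - 4) -> (not (2*tab[k] = -7))) and ((not (tab[j - 3*k + 3] + 3*k != j - 3 and 2*tab[0] + 3*k < j - 4)) -> ((k = -2 -> k > 7) and (not (2*j = 6*k - 7))))
Answer: WP = ((tab[j - 3*k + 3] + 3*k != j - 3 and 2*tab[0] + 3*k < j - 4) -> (not (2*tab[k] = -7))) and ((not (tab[j - 3*k + 3] + 3*k != j - 3 and 2*tab[0] + 3*k < j - 4)) -> ((k = -2 -> k > 7) and (not (2*j = 6*k - 7))))


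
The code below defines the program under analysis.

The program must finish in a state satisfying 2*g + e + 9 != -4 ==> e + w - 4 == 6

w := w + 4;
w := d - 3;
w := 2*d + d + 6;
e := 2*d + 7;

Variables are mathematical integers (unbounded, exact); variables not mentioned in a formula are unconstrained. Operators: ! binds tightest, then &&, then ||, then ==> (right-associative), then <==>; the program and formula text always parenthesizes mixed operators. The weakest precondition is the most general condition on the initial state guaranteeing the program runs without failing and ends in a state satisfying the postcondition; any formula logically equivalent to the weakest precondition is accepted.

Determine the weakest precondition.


Working backward. After the program, the postcondition 2*g + e + 9 != -4 ==> e + w - 4 == 6 must hold; in canonical form it is e + 2*g != -13 ==> e + w == 10.
Before e := 2*d + 7: 2*d + 2*g != -20 ==> 2*d + w == 3
Before w := 2*d + d + 6: 2*d + 2*g != -20 ==> 5*d == -3
Before w := d - 3: 2*d + 2*g != -20 ==> 5*d == -3
Before w := w + 4: 2*d + 2*g != -20 ==> 5*d == -3
Answer: WP = 2*d + 2*g != -20 ==> 5*d == -3


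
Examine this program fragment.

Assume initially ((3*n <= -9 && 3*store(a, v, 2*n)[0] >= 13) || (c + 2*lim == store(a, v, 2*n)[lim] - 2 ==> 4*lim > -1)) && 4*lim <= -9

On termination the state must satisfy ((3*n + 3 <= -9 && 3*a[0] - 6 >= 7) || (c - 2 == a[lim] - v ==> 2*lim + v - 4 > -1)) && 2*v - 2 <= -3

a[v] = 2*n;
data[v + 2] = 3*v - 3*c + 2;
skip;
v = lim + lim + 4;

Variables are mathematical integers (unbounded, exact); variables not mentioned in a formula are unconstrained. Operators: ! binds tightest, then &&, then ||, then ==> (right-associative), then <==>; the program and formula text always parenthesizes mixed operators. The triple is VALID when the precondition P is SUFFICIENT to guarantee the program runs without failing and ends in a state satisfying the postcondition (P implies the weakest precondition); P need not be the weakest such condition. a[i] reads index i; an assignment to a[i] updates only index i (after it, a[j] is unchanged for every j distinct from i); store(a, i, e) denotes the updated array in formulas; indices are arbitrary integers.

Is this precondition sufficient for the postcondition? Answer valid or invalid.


Working backward. After the program, the postcondition ((3*n + 3 <= -9 && 3*a[0] - 6 >= 7) || (c - 2 == a[lim] - v ==> 2*lim + v - 4 > -1)) && 2*v - 2 <= -3 must hold; in canonical form it is ((3*n <= -12 && 3*a[0] >= 13) || (c + v == a[lim] + 2 ==> 2*lim + v > 3)) && 2*v <= -1.
Before v := lim + lim + 4: ((3*n <= -12 && 3*a[0] >= 13) || (c + 2*lim == a[lim] - 2 ==> 4*lim > -1)) && 4*lim <= -9
Before skip: ((3*n <= -12 && 3*a[0] >= 13) || (c + 2*lim == a[lim] - 2 ==> 4*lim > -1)) && 4*lim <= -9
Before data[v + 2] := 3*v - 3*c + 2: ((3*n <= -12 && 3*a[0] >= 13) || (c + 2*lim == a[lim] - 2 ==> 4*lim > -1)) && 4*lim <= -9
Before a[v] := 2*n: ((3*n <= -12 && 3*store(a, v, 2*n)[0] >= 13) || (c + 2*lim == store(a, v, 2*n)[lim] - 2 ==> 4*lim > -1)) && 4*lim <= -9
The weakest precondition is ((3*n <= -12 && 3*store(a, v, 2*n)[0] >= 13) || (c + 2*lim == store(a, v, 2*n)[lim] - 2 ==> 4*lim > -1)) && 4*lim <= -9.
Check whether ((3*n <= -9 && 3*store(a, v, 2*n)[0] >= 13) || (c + 2*lim == store(a, v, 2*n)[lim] - 2 ==> 4*lim > -1)) && 4*lim <= -9 implies it.
Countermodel: at the initial state a = {[-3] = 2, [0] = 5, [3] = 2, elsewhere 2}, c = 6, lim = -3, n = -3, v = 3, the precondition holds but the weakest precondition fails.
Answer: invalid


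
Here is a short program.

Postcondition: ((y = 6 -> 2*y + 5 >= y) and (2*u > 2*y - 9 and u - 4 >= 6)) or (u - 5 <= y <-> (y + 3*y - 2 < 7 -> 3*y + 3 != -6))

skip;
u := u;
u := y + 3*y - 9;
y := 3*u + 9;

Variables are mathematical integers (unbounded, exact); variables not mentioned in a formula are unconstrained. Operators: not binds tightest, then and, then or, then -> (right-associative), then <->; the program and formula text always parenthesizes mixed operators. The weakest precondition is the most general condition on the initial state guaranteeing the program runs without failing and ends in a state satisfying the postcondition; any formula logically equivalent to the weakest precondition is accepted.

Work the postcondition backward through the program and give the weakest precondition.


Working backward. After the program, the postcondition ((y = 6 -> 2*y + 5 >= y) and (2*u > 2*y - 9 and u - 4 >= 6)) or (u - 5 <= y <-> (y + 3*y - 2 < 7 -> 3*y + 3 != -6)) must hold; in canonical form it is ((y = 6 -> y >= -5) and 2*u > 2*y - 9 and u >= 10) or (u <= y + 5 <-> (4*y < 9 -> 3*y != -9)).
Before y := 3*u + 9: ((3*u = -3 -> 3*u >= -14) and 4*u < -9 and u >= 10) or (2*u >= -14 <-> (12*u < -27 -> 9*u != -36))
Before u := y + 3*y - 9: ((12*y = 24 -> 12*y >= 13) and 16*y < 27 and 4*y >= 19) or (8*y >= 4 <-> (48*y < 81 -> 36*y != 45))
Before u := u: ((12*y = 24 -> 12*y >= 13) and 16*y < 27 and 4*y >= 19) or (8*y >= 4 <-> (48*y < 81 -> 36*y != 45))
Before skip: ((12*y = 24 -> 12*y >= 13) and 16*y < 27 and 4*y >= 19) or (8*y >= 4 <-> (48*y < 81 -> 36*y != 45))
Answer: WP = ((12*y = 24 -> 12*y >= 13) and 16*y < 27 and 4*y >= 19) or (8*y >= 4 <-> (48*y < 81 -> 36*y != 45))


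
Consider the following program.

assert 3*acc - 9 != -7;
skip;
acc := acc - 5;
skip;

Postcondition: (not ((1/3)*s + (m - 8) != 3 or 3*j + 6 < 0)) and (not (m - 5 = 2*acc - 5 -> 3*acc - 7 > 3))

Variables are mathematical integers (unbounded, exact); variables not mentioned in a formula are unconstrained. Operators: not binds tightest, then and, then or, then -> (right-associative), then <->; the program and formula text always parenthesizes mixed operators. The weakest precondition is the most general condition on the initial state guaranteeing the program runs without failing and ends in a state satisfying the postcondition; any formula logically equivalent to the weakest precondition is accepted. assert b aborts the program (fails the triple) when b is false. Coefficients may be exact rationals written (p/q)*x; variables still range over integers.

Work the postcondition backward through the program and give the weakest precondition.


Working backward. After the program, the postcondition (not ((1/3)*s + (m - 8) != 3 or 3*j + 6 < 0)) and (not (m - 5 = 2*acc - 5 -> 3*acc - 7 > 3)) must hold; in canonical form it is (not (m + (1/3)*s != 11 or 3*j < -6)) and (not (m = 2*acc -> 3*acc > 10)).
Before skip: (not (m + (1/3)*s != 11 or 3*j < -6)) and (not (m = 2*acc -> 3*acc > 10))
Before acc := acc - 5: (not (m + (1/3)*s != 11 or 3*j < -6)) and (not (m = 2*acc - 10 -> 3*acc > 25))
Before skip: (not (m + (1/3)*s != 11 or 3*j < -6)) and (not (m = 2*acc - 10 -> 3*acc > 25))
Before assert 3*acc - 9 != -7: 3*acc != 2 and (not (m + (1/3)*s != 11 or 3*j < -6)) and (not (m = 2*acc - 10 -> 3*acc > 25))
Answer: WP = 3*acc != 2 and (not (m + (1/3)*s != 11 or 3*j < -6)) and (not (m = 2*acc - 10 -> 3*acc > 25))


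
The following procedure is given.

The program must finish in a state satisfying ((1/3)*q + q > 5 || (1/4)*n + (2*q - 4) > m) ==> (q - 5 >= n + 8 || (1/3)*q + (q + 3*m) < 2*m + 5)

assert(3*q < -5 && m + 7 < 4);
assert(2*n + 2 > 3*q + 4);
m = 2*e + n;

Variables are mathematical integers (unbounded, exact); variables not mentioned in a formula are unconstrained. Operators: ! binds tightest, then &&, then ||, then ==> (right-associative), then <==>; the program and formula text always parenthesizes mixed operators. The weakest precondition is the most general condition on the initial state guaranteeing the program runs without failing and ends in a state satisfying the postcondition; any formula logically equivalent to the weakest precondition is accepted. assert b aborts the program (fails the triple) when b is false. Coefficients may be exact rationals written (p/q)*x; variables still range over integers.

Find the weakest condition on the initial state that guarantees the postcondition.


Working backward. After the program, the postcondition ((1/3)*q + q > 5 || (1/4)*n + (2*q - 4) > m) ==> (q - 5 >= n + 8 || (1/3)*q + (q + 3*m) < 2*m + 5) must hold; in canonical form it is ((4/3)*q > 5 || (1/4)*n + 2*q > m + 4) ==> (q >= n + 13 || m + (4/3)*q < 5).
Before m := 2*e + n: ((4/3)*q > 5 || 2*q > 2*e + (3/4)*n + 4) ==> (q >= n + 13 || 2*e + n + (4/3)*q < 5)
Before assert 2*n + 2 > 3*q + 4: 2*n > 3*q + 2 && (((4/3)*q > 5 || 2*q > 2*e + (3/4)*n + 4) ==> (q >= n + 13 || 2*e + n + (4/3)*q < 5))
Before assert 3*q < -5 && m + 7 < 4: 3*q < -5 && m < -3 && 2*n > 3*q + 2 && (((4/3)*q > 5 || 2*q > 2*e + (3/4)*n + 4) ==> (q >= n + 13 || 2*e + n + (4/3)*q < 5))
Answer: WP = 3*q < -5 && m < -3 && 2*n > 3*q + 2 && (((4/3)*q > 5 || 2*q > 2*e + (3/4)*n + 4) ==> (q >= n + 13 || 2*e + n + (4/3)*q < 5))


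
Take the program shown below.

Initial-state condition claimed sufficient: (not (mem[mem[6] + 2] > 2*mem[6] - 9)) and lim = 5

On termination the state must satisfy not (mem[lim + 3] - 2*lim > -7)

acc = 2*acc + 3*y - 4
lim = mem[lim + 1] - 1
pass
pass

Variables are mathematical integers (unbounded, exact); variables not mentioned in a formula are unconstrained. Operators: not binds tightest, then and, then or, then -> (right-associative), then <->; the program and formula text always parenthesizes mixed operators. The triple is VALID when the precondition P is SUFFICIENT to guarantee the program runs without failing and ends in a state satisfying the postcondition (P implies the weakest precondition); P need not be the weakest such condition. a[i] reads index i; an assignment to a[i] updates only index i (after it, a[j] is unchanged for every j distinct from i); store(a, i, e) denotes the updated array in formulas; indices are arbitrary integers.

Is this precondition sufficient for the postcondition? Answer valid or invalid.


Working backward. After the program, the postcondition not (mem[lim + 3] - 2*lim > -7) must hold; in canonical form it is not (mem[lim + 3] > 2*lim - 7).
Before skip: not (mem[lim + 3] > 2*lim - 7)
Before skip: not (mem[lim + 3] > 2*lim - 7)
Before lim := mem[lim + 1] - 1: not (mem[mem[lim + 1] + 2] > 2*mem[lim + 1] - 9)
Before acc := 2*acc + 3*y - 4: not (mem[mem[lim + 1] + 2] > 2*mem[lim + 1] - 9)
The weakest precondition is not (mem[mem[lim + 1] + 2] > 2*mem[lim + 1] - 9).
Check whether (not (mem[mem[6] + 2] > 2*mem[6] - 9)) and lim = 5 implies it.
Every state satisfying the precondition satisfies the weakest precondition: the implication holds.
Answer: valid


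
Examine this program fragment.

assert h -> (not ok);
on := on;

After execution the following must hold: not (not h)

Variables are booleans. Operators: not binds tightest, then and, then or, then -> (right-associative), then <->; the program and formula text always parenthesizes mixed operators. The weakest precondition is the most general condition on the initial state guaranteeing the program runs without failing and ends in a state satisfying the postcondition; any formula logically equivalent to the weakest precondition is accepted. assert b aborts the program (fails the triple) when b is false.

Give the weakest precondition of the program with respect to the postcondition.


Working backward. After the program, the postcondition not (not h) must hold; in canonical form it is h.
Before on := on: h
Before assert h -> (not ok): (h -> (not ok)) and h
Answer: WP = (h -> (not ok)) and h


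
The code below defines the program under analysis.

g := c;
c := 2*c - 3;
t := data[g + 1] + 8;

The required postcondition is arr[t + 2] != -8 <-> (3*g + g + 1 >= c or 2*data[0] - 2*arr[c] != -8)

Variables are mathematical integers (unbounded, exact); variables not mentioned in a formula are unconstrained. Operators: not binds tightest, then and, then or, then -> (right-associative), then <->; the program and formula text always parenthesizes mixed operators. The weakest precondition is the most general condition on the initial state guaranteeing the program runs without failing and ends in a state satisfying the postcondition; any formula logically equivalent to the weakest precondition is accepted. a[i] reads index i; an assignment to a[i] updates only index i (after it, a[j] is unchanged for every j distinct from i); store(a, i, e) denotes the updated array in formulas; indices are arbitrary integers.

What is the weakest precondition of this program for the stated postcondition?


Working backward. After the program, the postcondition arr[t + 2] != -8 <-> (3*g + g + 1 >= c or 2*data[0] - 2*arr[c] != -8) must hold; in canonical form it is arr[t + 2] != -8 <-> (4*g >= c - 1 or 2*data[0] != 2*arr[c] - 8).
Before t := data[g + 1] + 8: arr[data[g + 1] + 10] != -8 <-> (4*g >= c - 1 or 2*data[0] != 2*arr[c] - 8)
Before c := 2*c - 3: arr[data[g + 1] + 10] != -8 <-> (4*g >= 2*c - 4 or 2*data[0] != 2*arr[2*c - 3] - 8)
Before g := c: arr[data[c + 1] + 10] != -8 <-> (2*c >= -4 or 2*data[0] != 2*arr[2*c - 3] - 8)
Answer: WP = arr[data[c + 1] + 10] != -8 <-> (2*c >= -4 or 2*data[0] != 2*arr[2*c - 3] - 8)


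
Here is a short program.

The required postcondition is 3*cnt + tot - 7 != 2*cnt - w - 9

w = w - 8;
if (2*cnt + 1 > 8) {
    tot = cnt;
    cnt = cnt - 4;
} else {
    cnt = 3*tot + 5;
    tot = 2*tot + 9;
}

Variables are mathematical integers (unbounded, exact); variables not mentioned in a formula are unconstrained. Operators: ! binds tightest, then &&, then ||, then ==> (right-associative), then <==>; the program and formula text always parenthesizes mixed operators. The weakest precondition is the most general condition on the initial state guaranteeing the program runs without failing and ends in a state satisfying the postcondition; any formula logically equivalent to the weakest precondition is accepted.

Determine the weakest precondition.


Working backward. After the program, the postcondition 3*cnt + tot - 7 != 2*cnt - w - 9 must hold; in canonical form it is cnt + tot + w != -2.
Then branch requires 2*cnt + w != 2; else branch requires 5*tot + w != -16.
Before the if: (2*cnt > 7 ==> 2*cnt + w != 2) && ((!(2*cnt > 7)) ==> 5*tot + w != -16)
Before w := w - 8: (2*cnt > 7 ==> 2*cnt + w != 10) && ((!(2*cnt > 7)) ==> 5*tot + w != -8)
Answer: WP = (2*cnt > 7 ==> 2*cnt + w != 10) && ((!(2*cnt > 7)) ==> 5*tot + w != -8)


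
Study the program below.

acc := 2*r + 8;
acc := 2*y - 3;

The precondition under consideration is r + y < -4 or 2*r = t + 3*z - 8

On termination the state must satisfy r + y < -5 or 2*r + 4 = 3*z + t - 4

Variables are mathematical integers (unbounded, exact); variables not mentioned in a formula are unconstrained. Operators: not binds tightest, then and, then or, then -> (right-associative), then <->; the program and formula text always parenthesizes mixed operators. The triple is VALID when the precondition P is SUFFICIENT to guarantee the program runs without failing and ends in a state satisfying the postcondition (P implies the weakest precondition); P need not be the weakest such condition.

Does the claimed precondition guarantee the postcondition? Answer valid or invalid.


Working backward. After the program, the postcondition r + y < -5 or 2*r + 4 = 3*z + t - 4 must hold; in canonical form it is r + y < -5 or 2*r = t + 3*z - 8.
Before acc := 2*y - 3: r + y < -5 or 2*r = t + 3*z - 8
Before acc := 2*r + 8: r + y < -5 or 2*r = t + 3*z - 8
The weakest precondition is r + y < -5 or 2*r = t + 3*z - 8.
Check whether r + y < -4 or 2*r = t + 3*z - 8 implies it.
Countermodel: at the initial state r = 0, t = 9, y = -5, z = 0, the precondition holds but the weakest precondition fails.
Answer: invalid


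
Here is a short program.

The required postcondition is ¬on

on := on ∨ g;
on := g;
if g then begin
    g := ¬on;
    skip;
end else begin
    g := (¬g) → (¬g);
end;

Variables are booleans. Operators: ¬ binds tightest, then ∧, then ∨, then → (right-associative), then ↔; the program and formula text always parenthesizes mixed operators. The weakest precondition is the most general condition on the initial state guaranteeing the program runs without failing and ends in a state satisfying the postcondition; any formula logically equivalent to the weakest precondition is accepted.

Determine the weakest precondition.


Working backward. After the program, ¬on must hold.
Then branch requires ¬on; else branch requires ¬on.
Before the if: (g → (¬on)) ∧ ((¬g) → (¬on))
Before on := g: g → (¬g)
Before on := on ∨ g: g → (¬g)
Answer: WP = g → (¬g)


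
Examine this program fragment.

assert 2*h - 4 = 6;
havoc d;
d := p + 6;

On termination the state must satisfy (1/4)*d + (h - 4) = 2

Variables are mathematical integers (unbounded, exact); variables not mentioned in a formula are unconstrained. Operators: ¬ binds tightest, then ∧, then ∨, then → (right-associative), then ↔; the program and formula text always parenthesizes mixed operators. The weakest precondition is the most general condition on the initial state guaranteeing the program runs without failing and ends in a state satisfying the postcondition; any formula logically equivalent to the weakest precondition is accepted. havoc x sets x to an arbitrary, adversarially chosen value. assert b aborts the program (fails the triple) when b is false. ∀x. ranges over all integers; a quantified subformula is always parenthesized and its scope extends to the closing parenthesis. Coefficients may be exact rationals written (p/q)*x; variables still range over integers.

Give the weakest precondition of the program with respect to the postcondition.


Working backward. After the program, the postcondition (1/4)*d + (h - 4) = 2 must hold; in canonical form it is (1/4)*d + h = 6.
Before d := p + 6: h + (1/4)*p = 9/2
Before havoc d: h + (1/4)*p = 9/2
Before assert 2*h - 4 = 6: 2*h = 10 ∧ h + (1/4)*p = 9/2
Answer: WP = 2*h = 10 ∧ h + (1/4)*p = 9/2


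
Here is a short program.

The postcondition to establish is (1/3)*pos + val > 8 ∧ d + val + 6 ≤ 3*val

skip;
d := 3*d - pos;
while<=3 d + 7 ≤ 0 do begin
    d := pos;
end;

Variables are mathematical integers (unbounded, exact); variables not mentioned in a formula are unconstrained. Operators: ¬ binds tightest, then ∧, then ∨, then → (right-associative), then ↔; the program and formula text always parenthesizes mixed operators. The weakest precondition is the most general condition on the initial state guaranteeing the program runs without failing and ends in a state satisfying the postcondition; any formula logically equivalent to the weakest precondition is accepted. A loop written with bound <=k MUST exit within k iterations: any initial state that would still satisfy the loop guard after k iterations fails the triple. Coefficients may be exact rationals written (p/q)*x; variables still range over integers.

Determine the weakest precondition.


Working backward. After the program, the postcondition (1/3)*pos + val > 8 ∧ d + val + 6 ≤ 3*val must hold; in canonical form it is (1/3)*pos + val > 8 ∧ d ≤ 2*val - 6.
Before the loop (bound <=3), unroll the exhaustion recursion (WP_0 = exit-now case; WP_j = one more guarded iteration, up to j = 3):
  WP_0: (¬(d ≤ -7)) ∧ (1/3)*pos + val > 8 ∧ d ≤ 2*val - 6
  WP_1: (d ≤ -7 → ((¬(pos ≤ -7)) ∧ (1/3)*pos + val > 8 ∧ pos ≤ 2*val - 6)) ∧ ((¬(d ≤ -7)) → ((1/3)*pos + val > 8 ∧ d ≤ 2*val - 6))
  WP_2: (d ≤ -7 → ((pos ≤ -7 → ((¬(pos ≤ -7)) ∧ (1/3)*pos + val > 8 ∧ pos ≤ 2*val - 6)) ∧ ((¬(pos ≤ -7)) → ((1/3)*pos + val > 8 ∧ pos ≤ 2*val - 6)))) ∧ ((¬(d ≤ -7)) → ((1/3)*pos + val > 8 ∧ d ≤ 2*val - 6))
  WP_3: (d ≤ -7 → ((pos ≤ -7 → ((pos ≤ -7 → ((¬(pos ≤ -7)) ∧ (1/3)*pos + val > 8 ∧ pos ≤ 2*val - 6)) ∧ ((¬(pos ≤ -7)) → ((1/3)*pos + val > 8 ∧ pos ≤ 2*val - 6)))) ∧ ((¬(pos ≤ -7)) → ((1/3)*pos + val > 8 ∧ pos ≤ 2*val - 6)))) ∧ ((¬(d ≤ -7)) → ((1/3)*pos + val > 8 ∧ d ≤ 2*val - 6))
So before the loop: (d ≤ -7 → ((pos ≤ -7 → ((pos ≤ -7 → ((¬(pos ≤ -7)) ∧ (1/3)*pos + val > 8 ∧ pos ≤ 2*val - 6)) ∧ ((¬(pos ≤ -7)) → ((1/3)*pos + val > 8 ∧ pos ≤ 2*val - 6)))) ∧ ((¬(pos ≤ -7)) → ((1/3)*pos + val > 8 ∧ pos ≤ 2*val - 6)))) ∧ ((¬(d ≤ -7)) → ((1/3)*pos + val > 8 ∧ d ≤ 2*val - 6))
Before d := 3*d - pos: (3*d ≤ pos - 7 → ((pos ≤ -7 → ((pos ≤ -7 → ((¬(pos ≤ -7)) ∧ (1/3)*pos + val > 8 ∧ pos ≤ 2*val - 6)) ∧ ((¬(pos ≤ -7)) → ((1/3)*pos + val > 8 ∧ pos ≤ 2*val - 6)))) ∧ ((¬(pos ≤ -7)) → ((1/3)*pos + val > 8 ∧ pos ≤ 2*val - 6)))) ∧ ((¬(3*d ≤ pos - 7)) → ((1/3)*pos + val > 8 ∧ 3*d ≤ pos + 2*val - 6))
Before skip: (3*d ≤ pos - 7 → ((pos ≤ -7 → ((pos ≤ -7 → ((¬(pos ≤ -7)) ∧ (1/3)*pos + val > 8 ∧ pos ≤ 2*val - 6)) ∧ ((¬(pos ≤ -7)) → ((1/3)*pos + val > 8 ∧ pos ≤ 2*val - 6)))) ∧ ((¬(pos ≤ -7)) → ((1/3)*pos + val > 8 ∧ pos ≤ 2*val - 6)))) ∧ ((¬(3*d ≤ pos - 7)) → ((1/3)*pos + val > 8 ∧ 3*d ≤ pos + 2*val - 6))
Answer: WP = (3*d ≤ pos - 7 → ((pos ≤ -7 → ((pos ≤ -7 → ((¬(pos ≤ -7)) ∧ (1/3)*pos + val > 8 ∧ pos ≤ 2*val - 6)) ∧ ((¬(pos ≤ -7)) → ((1/3)*pos + val > 8 ∧ pos ≤ 2*val - 6)))) ∧ ((¬(pos ≤ -7)) → ((1/3)*pos + val > 8 ∧ pos ≤ 2*val - 6)))) ∧ ((¬(3*d ≤ pos - 7)) → ((1/3)*pos + val > 8 ∧ 3*d ≤ pos + 2*val - 6))
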